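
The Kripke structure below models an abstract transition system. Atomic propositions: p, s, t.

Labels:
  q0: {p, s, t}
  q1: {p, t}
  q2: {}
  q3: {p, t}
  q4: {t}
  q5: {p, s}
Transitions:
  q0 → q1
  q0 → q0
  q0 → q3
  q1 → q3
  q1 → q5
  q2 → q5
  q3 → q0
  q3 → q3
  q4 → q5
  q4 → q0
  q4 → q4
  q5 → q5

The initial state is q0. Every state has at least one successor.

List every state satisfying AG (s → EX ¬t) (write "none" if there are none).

States satisfying s → EX ¬t: {q1, q2, q3, q4, q5}.
States satisfying AG (s → EX ¬t): {q2, q5}.

{q2, q5}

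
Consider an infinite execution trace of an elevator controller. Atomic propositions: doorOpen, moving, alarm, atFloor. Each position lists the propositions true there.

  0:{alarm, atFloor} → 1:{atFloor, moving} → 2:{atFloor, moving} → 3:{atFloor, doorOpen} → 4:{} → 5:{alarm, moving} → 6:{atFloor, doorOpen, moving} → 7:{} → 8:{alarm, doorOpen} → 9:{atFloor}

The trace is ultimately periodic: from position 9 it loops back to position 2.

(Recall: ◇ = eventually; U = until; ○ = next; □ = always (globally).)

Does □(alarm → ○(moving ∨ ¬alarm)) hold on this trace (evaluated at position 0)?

alarm → ○(moving ∨ ¬alarm) holds at every position 0..9, and those are all positions ever visited, so □(alarm → ○(moving ∨ ¬alarm)) holds.
Positions where alarm holds: 0, 5, 8.
Check ○(moving ∨ ¬alarm) at each: 0→ok, 5→ok, 8→ok.

Satisfied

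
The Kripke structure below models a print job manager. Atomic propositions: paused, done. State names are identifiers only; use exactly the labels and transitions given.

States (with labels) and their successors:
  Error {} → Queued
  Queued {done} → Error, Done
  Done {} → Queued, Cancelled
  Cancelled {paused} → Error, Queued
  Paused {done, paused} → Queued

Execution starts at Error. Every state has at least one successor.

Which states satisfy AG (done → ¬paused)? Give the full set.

States satisfying done → ¬paused: {Error, Queued, Done, Cancelled}.
States satisfying AG (done → ¬paused): {Error, Queued, Done, Cancelled}.

{Error, Queued, Done, Cancelled}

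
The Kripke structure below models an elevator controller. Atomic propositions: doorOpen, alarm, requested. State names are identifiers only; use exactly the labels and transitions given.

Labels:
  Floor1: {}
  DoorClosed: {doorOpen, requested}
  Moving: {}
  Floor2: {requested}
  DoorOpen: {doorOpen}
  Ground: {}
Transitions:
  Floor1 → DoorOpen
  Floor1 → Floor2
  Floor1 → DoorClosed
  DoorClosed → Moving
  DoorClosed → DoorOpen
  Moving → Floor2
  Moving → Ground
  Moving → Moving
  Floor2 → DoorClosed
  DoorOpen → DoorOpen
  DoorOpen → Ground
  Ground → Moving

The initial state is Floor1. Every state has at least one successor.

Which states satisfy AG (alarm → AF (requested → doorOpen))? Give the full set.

{Floor1, DoorClosed, Moving, Floor2, DoorOpen, Ground}

States satisfying alarm → AF (requested → doorOpen): {Floor1, DoorClosed, Moving, Floor2, DoorOpen, Ground}.
States satisfying AG (alarm → AF (requested → doorOpen)): {Floor1, DoorClosed, Moving, Floor2, DoorOpen, Ground}.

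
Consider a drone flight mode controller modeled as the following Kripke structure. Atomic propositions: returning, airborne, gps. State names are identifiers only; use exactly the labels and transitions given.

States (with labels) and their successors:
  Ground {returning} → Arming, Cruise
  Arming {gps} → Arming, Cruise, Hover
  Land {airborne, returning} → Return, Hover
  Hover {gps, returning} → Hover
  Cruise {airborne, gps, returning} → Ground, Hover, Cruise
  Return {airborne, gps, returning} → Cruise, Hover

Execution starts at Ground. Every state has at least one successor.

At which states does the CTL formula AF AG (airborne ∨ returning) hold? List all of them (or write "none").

States satisfying AG (airborne ∨ returning): {Hover}.
States satisfying AF AG (airborne ∨ returning): {Hover}.

{Hover}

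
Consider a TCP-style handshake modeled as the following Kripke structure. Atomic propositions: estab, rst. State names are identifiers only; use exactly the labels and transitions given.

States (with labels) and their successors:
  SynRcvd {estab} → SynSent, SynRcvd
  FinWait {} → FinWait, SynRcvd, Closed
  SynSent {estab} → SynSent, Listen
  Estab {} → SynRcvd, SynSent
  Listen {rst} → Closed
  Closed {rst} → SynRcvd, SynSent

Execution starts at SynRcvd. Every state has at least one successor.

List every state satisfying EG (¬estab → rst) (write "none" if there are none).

{SynRcvd, SynSent, Listen, Closed}

States satisfying ¬estab → rst: {SynRcvd, SynSent, Listen, Closed}.
States satisfying EG (¬estab → rst): {SynRcvd, SynSent, Listen, Closed}.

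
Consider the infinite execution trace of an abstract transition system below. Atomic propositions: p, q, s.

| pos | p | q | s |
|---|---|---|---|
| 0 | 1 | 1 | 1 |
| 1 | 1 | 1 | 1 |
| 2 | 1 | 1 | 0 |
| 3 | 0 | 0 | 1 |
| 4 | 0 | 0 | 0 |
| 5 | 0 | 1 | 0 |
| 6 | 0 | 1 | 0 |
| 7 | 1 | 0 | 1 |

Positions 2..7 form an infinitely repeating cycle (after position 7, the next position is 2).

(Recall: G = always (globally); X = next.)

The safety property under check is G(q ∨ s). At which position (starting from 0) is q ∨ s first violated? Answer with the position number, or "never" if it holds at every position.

Check q ∨ s at each position in order: 0 ✓, 1 ✓, 2 ✓, 3 ✓.
At position 4 the labels are {}, so q ∨ s is false there. This is the first violation.

4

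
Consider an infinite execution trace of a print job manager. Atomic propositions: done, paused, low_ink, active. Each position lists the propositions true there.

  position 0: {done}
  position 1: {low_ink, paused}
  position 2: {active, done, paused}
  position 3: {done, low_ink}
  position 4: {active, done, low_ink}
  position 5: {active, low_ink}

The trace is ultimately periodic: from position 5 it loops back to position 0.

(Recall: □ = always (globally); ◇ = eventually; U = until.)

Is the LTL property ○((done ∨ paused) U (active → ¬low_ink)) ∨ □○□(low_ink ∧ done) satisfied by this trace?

Yes

The position after 0 is 1; (done ∨ paused) U (active → ¬low_ink) is true there.
○□(low_ink ∧ done) must hold at every position from 0 onward. It fails at position 0, so □○□(low_ink ∧ done) is false.
At position 0: ○((done ∨ paused) U (active → ¬low_ink)) is true; □○□(low_ink ∧ done) is false; so ○((done ∨ paused) U (active → ¬low_ink)) ∨ □○□(low_ink ∧ done) is true.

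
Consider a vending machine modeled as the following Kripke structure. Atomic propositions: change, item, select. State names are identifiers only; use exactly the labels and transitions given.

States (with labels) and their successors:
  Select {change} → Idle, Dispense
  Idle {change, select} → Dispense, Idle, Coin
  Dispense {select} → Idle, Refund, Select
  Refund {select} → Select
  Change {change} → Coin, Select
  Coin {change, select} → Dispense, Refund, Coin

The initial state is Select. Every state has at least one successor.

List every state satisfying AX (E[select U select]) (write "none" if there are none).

{Select, Idle, Coin}

States satisfying E[select U select]: {Idle, Dispense, Refund, Coin}.
States satisfying AX (E[select U select]): {Select, Idle, Coin}.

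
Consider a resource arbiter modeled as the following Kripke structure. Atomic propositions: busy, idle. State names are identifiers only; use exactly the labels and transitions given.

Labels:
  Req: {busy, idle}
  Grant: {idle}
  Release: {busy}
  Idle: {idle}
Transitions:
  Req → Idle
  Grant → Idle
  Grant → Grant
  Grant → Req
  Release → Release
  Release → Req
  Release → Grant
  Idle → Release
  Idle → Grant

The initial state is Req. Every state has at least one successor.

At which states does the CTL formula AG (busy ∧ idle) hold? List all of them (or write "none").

none

States satisfying busy ∧ idle: {Req}.
States satisfying AG (busy ∧ idle): ∅.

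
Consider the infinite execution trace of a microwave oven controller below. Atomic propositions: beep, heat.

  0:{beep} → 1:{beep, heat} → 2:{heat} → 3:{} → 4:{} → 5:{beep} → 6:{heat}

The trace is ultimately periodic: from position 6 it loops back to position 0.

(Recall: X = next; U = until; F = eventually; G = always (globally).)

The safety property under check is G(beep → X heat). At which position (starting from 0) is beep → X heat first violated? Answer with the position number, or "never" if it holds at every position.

never

beep → X heat holds at every position 0..6, and those are all the positions the trace ever visits, so the invariant G(beep → X heat) is never violated.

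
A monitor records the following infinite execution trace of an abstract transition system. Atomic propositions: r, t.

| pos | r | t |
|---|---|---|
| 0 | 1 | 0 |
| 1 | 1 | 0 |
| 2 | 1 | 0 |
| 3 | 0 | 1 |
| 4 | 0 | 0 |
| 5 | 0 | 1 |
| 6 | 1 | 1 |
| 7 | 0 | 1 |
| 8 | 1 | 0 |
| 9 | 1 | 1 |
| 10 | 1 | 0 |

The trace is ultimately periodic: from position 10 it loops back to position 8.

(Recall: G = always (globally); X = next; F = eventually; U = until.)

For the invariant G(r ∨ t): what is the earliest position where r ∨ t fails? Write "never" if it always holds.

Check r ∨ t at each position in order: 0 ✓, 1 ✓, 2 ✓, 3 ✓.
At position 4 the labels are {}, so r ∨ t is false there. This is the first violation.

4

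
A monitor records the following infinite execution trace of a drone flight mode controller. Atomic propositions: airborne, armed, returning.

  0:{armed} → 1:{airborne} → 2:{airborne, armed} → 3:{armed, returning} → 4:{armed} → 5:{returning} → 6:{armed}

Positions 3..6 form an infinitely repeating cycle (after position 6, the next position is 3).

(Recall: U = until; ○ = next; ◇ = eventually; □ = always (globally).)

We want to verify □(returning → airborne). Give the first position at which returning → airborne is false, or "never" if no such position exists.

Check returning → airborne at each position in order: 0 ✓, 1 ✓, 2 ✓.
At position 3 the labels are {armed, returning}, so returning → airborne is false there. This is the first violation.

3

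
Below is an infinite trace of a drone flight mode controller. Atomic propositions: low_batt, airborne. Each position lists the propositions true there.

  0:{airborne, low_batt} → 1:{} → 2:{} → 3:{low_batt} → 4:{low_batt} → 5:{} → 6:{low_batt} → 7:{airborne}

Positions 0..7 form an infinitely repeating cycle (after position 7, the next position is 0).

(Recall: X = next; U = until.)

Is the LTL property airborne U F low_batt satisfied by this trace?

Satisfied

Walking from position 0: F low_batt first holds at position 0, and airborne holds at every earlier position along the way, so airborne U F low_batt holds.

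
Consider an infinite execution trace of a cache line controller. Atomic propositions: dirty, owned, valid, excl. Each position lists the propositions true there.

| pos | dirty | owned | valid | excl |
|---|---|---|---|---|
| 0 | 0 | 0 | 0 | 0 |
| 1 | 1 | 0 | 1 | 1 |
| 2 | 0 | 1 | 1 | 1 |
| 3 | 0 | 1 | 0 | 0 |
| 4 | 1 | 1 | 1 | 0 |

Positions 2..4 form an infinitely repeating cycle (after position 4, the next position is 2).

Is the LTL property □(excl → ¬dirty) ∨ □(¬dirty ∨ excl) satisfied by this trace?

excl → ¬dirty must hold at every position from 0 onward. It fails at position 1, so □(excl → ¬dirty) is false.
Positions where excl holds: 1, 2.
Check ¬dirty at each: 1→fails, 2→ok.
¬dirty ∨ excl must hold at every position from 0 onward. It fails at position 4, so □(¬dirty ∨ excl) is false.
At position 0: □(excl → ¬dirty) is false; □(¬dirty ∨ excl) is false; so □(excl → ¬dirty) ∨ □(¬dirty ∨ excl) is false.

Violated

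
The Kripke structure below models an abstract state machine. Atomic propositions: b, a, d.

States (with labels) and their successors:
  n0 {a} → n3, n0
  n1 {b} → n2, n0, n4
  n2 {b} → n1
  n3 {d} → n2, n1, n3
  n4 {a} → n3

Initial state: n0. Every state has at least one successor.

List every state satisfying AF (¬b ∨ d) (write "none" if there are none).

{n0, n3, n4}

States satisfying ¬b ∨ d: {n0, n3, n4}.
States satisfying AF (¬b ∨ d): {n0, n3, n4}.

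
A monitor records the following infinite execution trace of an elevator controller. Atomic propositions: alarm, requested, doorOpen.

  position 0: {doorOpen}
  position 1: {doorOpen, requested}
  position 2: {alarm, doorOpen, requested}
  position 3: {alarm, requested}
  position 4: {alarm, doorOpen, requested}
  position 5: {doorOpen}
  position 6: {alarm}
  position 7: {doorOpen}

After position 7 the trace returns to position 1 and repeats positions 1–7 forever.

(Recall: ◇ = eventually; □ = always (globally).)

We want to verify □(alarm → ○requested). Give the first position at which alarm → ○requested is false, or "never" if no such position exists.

4

Check alarm → ○requested at each position in order: 0 ✓, 1 ✓, 2 ✓, 3 ✓.
At position 4 the labels are {alarm, doorOpen, requested} and the next position 5 has {doorOpen}, so alarm → ○requested is false there. This is the first violation.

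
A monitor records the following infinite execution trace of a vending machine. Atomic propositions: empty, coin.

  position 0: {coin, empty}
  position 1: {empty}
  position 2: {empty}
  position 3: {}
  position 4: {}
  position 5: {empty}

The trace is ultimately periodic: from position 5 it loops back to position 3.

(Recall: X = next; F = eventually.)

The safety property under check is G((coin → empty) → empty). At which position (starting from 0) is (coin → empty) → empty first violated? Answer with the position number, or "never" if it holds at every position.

3

Check (coin → empty) → empty at each position in order: 0 ✓, 1 ✓, 2 ✓.
At position 3 the labels are {}, so (coin → empty) → empty is false there. This is the first violation.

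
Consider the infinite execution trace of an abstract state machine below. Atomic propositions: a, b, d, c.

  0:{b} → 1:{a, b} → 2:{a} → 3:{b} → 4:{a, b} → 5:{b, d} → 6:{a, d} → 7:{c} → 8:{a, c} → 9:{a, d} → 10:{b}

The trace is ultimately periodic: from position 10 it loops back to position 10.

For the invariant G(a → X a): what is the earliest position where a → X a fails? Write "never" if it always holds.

2

Check a → X a at each position in order: 0 ✓, 1 ✓.
At position 2 the labels are {a} and the next position 3 has {b}, so a → X a is false there. This is the first violation.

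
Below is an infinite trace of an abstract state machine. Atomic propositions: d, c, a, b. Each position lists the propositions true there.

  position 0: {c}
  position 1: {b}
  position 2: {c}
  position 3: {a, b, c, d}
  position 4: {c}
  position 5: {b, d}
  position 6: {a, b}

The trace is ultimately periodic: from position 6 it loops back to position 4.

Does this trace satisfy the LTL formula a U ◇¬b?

Holds

Walking from position 0: ◇¬b first holds at position 0, and a holds at every earlier position along the way, so a U ◇¬b holds.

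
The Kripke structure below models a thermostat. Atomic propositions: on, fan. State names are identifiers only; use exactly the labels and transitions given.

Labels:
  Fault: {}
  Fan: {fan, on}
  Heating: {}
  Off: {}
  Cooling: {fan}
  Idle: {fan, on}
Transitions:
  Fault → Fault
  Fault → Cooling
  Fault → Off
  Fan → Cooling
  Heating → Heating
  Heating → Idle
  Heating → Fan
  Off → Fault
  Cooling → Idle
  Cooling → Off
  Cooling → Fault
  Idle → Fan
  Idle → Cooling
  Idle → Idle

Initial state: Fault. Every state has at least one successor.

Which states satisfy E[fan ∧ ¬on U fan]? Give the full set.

{Fan, Cooling, Idle}

States satisfying fan ∧ ¬on: {Cooling}.
States satisfying fan: {Fan, Cooling, Idle}.
States satisfying E[fan ∧ ¬on U fan]: {Fan, Cooling, Idle}.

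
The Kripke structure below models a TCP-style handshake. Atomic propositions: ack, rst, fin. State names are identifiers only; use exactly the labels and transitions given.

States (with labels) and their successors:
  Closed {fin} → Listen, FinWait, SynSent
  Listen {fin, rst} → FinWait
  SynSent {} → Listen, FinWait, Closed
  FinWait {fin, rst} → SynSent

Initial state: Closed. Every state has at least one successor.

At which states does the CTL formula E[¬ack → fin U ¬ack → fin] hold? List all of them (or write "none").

{Closed, Listen, FinWait}

States satisfying ¬ack → fin: {Closed, Listen, FinWait}.
States satisfying E[¬ack → fin U ¬ack → fin]: {Closed, Listen, FinWait}.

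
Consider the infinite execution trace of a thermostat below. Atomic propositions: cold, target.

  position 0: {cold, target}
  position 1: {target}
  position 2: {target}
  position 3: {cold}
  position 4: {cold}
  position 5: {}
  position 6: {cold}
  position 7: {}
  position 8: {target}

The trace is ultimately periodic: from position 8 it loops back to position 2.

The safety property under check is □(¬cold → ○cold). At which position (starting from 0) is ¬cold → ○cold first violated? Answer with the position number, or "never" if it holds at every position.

1

Check ¬cold → ○cold at each position in order: 0 ✓.
At position 1 the labels are {target} and the next position 2 has {target}, so ¬cold → ○cold is false there. This is the first violation.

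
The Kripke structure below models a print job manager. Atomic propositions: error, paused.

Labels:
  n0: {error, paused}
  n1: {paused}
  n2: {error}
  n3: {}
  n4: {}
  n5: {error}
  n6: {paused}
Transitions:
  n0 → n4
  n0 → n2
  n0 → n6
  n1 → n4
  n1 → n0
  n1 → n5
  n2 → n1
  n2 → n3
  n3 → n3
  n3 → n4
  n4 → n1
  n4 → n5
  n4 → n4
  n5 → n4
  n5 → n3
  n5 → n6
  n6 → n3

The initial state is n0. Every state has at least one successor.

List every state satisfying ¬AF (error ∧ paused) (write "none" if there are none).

{n1, n2, n3, n4, n5, n6}

States satisfying error ∧ paused: {n0}.
States satisfying AF (error ∧ paused): {n0}.
States satisfying ¬AF (error ∧ paused): {n1, n2, n3, n4, n5, n6}.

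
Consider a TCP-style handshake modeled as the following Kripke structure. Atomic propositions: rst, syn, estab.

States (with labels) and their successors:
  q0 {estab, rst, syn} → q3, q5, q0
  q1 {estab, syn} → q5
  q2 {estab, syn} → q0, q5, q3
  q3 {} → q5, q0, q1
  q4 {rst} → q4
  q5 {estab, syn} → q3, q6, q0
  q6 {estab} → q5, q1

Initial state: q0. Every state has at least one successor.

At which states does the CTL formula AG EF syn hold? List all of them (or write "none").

{q0, q1, q2, q3, q5, q6}

States satisfying EF syn: {q0, q1, q2, q3, q5, q6}.
States satisfying AG EF syn: {q0, q1, q2, q3, q5, q6}.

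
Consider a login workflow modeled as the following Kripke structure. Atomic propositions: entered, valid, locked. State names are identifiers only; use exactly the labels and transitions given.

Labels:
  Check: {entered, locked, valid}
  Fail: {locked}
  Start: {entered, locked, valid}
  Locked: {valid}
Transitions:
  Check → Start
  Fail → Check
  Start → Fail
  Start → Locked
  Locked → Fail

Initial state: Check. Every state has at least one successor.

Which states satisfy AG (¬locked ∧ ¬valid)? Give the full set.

none

States satisfying ¬locked ∧ ¬valid: ∅.
States satisfying AG (¬locked ∧ ¬valid): ∅.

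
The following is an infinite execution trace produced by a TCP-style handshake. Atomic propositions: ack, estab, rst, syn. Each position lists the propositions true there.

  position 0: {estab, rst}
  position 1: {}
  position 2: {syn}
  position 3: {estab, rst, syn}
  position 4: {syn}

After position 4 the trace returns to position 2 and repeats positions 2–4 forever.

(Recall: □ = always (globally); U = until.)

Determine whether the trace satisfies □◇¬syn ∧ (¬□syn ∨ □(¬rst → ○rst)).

No

◇¬syn must hold at every position from 0 onward. It fails at position 2, so □◇¬syn is false.
At position 0: □◇¬syn is false; ¬□syn ∨ □(¬rst → ○rst) is true; so □◇¬syn ∧ (¬□syn ∨ □(¬rst → ○rst)) is false.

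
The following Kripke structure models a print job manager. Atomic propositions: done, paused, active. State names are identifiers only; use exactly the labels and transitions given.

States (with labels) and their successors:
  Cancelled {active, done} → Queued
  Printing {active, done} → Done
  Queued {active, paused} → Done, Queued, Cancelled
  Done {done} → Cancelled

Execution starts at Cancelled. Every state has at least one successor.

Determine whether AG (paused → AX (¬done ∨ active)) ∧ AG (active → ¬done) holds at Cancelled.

States satisfying paused → AX (¬done ∨ active): {Cancelled, Printing, Done}.
States satisfying AG (paused → AX (¬done ∨ active)): ∅.
States satisfying active → ¬done: {Queued, Done}.
States satisfying AG (active → ¬done): ∅.
States satisfying AG (paused → AX (¬done ∨ active)) ∧ AG (active → ¬done): ∅.
Cancelled ∉ Sat(AG (paused → AX (¬done ∨ active)) ∧ AG (active → ¬done)).

No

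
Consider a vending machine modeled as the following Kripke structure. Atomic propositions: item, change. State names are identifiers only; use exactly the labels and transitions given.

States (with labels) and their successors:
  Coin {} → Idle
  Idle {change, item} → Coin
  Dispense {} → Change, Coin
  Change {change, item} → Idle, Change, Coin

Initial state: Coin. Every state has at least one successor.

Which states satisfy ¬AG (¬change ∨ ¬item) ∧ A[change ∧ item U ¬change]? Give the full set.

{Coin, Idle, Dispense}

States satisfying ¬change ∨ ¬item: {Coin, Dispense}.
States satisfying AG (¬change ∨ ¬item): ∅.
States satisfying ¬AG (¬change ∨ ¬item): {Coin, Idle, Dispense, Change}.
States satisfying change ∧ item: {Idle, Change}.
States satisfying ¬change: {Coin, Dispense}.
States satisfying A[change ∧ item U ¬change]: {Coin, Idle, Dispense}.
States satisfying ¬AG (¬change ∨ ¬item) ∧ A[change ∧ item U ¬change]: {Coin, Idle, Dispense}.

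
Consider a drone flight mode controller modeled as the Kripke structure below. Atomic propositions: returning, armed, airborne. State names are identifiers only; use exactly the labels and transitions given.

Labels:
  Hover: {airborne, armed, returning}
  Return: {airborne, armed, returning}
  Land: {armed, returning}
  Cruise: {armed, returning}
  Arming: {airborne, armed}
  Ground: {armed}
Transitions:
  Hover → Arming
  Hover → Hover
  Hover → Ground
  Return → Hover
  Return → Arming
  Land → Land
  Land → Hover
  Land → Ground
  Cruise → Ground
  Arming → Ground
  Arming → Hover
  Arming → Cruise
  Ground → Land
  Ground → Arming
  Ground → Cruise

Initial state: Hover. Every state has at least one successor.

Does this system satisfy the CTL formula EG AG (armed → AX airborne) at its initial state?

Does not hold

States satisfying AG (armed → AX airborne): ∅.
States satisfying EG AG (armed → AX airborne): ∅.
No suitable path/successor from Hover witnesses the formula.
Hover ∉ Sat(EG AG (armed → AX airborne)).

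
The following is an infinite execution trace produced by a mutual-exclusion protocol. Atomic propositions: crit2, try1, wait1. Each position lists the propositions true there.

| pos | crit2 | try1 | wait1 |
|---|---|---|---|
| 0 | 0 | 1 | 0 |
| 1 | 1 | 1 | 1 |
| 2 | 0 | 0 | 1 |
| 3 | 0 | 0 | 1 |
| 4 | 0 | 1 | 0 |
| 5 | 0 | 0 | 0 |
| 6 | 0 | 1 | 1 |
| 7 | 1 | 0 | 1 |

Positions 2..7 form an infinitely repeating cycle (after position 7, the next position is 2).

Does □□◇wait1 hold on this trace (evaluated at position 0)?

□◇wait1 holds at every position 0..7, and those are all positions ever visited, so □□◇wait1 holds.

Holds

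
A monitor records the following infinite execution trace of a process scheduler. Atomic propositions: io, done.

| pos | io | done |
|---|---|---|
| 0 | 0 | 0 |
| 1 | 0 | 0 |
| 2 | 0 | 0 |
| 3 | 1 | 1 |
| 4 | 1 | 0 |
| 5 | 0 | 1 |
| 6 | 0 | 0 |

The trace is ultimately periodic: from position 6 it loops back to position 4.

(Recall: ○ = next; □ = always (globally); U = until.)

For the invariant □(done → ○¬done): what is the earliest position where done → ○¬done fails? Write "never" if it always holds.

never

done → ○¬done holds at every position 0..6, and those are all the positions the trace ever visits, so the invariant □(done → ○¬done) is never violated.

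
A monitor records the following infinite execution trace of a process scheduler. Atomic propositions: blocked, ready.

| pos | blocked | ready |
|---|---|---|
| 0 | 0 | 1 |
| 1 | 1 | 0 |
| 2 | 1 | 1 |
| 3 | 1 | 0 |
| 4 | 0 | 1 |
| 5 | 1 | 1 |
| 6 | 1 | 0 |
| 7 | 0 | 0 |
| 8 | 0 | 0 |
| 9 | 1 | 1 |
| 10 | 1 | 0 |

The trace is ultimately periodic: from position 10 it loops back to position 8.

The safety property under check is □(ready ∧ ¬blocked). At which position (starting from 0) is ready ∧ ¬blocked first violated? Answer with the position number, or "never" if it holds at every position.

1

Check ready ∧ ¬blocked at each position in order: 0 ✓.
At position 1 the labels are {blocked}, so ready ∧ ¬blocked is false there. This is the first violation.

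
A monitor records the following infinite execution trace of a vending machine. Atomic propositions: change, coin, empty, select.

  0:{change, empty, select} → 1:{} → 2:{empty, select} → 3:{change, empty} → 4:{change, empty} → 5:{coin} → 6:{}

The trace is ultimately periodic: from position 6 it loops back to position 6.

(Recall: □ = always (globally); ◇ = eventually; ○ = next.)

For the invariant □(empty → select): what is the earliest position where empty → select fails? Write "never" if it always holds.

Check empty → select at each position in order: 0 ✓, 1 ✓, 2 ✓.
At position 3 the labels are {change, empty}, so empty → select is false there. This is the first violation.

3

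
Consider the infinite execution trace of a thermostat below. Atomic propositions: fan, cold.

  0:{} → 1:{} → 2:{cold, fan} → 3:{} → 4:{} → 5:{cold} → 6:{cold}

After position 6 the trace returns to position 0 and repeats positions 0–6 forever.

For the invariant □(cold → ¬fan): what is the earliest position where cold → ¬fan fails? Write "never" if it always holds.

Check cold → ¬fan at each position in order: 0 ✓, 1 ✓.
At position 2 the labels are {cold, fan}, so cold → ¬fan is false there. This is the first violation.

2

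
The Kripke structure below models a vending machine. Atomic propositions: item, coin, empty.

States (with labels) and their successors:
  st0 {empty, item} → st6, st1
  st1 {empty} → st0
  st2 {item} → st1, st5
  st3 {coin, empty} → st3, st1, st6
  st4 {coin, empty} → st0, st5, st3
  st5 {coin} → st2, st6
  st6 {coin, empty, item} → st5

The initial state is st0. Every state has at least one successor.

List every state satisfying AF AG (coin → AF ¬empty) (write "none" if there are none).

States satisfying AG (coin → AF ¬empty): {st0, st1, st2, st5, st6}.
States satisfying AF AG (coin → AF ¬empty): {st0, st1, st2, st5, st6}.

{st0, st1, st2, st5, st6}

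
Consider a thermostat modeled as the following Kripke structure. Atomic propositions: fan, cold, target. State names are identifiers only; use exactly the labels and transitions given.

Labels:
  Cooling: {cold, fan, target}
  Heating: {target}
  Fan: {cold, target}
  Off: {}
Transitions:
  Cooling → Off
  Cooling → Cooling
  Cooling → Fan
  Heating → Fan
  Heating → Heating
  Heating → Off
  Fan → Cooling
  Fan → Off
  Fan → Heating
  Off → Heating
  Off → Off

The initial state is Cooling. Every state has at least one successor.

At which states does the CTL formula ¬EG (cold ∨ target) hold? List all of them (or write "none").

{Off}

States satisfying cold ∨ target: {Cooling, Heating, Fan}.
States satisfying EG (cold ∨ target): {Cooling, Heating, Fan}.
States satisfying ¬EG (cold ∨ target): {Off}.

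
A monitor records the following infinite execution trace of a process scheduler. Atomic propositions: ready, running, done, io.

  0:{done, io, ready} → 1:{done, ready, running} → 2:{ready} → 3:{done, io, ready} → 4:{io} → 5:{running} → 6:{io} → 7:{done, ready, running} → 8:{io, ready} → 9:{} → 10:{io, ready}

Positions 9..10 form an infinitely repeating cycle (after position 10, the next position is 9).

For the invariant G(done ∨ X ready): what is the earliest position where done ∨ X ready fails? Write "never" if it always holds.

Check done ∨ X ready at each position in order: 0 ✓, 1 ✓, 2 ✓, 3 ✓.
At position 4 the labels are {io} and the next position 5 has {running}, so done ∨ X ready is false there. This is the first violation.

4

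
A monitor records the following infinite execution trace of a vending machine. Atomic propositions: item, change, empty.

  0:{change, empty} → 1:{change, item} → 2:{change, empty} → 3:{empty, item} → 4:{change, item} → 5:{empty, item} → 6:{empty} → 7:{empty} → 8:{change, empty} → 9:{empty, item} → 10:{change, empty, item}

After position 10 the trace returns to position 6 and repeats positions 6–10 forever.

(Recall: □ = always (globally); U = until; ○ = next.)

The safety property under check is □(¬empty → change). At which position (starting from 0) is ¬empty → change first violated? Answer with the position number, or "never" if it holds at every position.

never

¬empty → change holds at every position 0..10, and those are all the positions the trace ever visits, so the invariant □(¬empty → change) is never violated.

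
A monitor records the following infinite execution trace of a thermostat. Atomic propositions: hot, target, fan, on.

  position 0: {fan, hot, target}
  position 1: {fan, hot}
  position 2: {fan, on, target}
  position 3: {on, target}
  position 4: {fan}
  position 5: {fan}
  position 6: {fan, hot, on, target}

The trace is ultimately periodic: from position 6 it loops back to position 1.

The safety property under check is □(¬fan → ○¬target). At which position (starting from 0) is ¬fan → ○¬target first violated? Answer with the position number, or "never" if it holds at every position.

never

¬fan → ○¬target holds at every position 0..6, and those are all the positions the trace ever visits, so the invariant □(¬fan → ○¬target) is never violated.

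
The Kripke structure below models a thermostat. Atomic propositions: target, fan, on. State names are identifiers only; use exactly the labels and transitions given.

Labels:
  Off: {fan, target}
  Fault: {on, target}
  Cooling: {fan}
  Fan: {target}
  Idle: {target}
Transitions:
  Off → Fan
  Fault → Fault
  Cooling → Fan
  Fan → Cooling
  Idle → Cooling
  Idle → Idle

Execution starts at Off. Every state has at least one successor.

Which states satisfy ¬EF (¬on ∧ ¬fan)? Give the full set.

{Fault}

States satisfying ¬on ∧ ¬fan: {Fan, Idle}.
States satisfying EF (¬on ∧ ¬fan): {Off, Cooling, Fan, Idle}.
States satisfying ¬EF (¬on ∧ ¬fan): {Fault}.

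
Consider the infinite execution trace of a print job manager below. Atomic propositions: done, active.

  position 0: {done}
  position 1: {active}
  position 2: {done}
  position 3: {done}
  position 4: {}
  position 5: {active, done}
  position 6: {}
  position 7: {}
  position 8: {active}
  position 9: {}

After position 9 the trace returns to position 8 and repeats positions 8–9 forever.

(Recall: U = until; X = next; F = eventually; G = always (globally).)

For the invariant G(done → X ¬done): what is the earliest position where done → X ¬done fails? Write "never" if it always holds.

Check done → X ¬done at each position in order: 0 ✓, 1 ✓.
At position 2 the labels are {done} and the next position 3 has {done}, so done → X ¬done is false there. This is the first violation.

2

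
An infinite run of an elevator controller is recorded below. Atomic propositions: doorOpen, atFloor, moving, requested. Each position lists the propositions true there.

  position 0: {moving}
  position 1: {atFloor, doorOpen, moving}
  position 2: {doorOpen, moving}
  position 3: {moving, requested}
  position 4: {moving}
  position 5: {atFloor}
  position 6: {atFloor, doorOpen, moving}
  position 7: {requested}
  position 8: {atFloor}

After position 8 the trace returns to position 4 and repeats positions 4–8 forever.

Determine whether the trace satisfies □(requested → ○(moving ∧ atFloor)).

requested → ○(moving ∧ atFloor) must hold at every position from 0 onward. It fails at position 3, so □(requested → ○(moving ∧ atFloor)) is false.
Positions where requested holds: 3, 7.
Check ○(moving ∧ atFloor) at each: 3→fails, 7→fails.

No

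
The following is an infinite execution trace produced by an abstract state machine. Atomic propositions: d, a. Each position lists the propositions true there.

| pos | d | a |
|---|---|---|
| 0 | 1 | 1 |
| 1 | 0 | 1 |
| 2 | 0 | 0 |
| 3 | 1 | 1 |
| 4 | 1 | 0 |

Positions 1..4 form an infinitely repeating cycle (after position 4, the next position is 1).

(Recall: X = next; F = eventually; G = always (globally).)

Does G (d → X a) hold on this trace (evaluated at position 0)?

No

d → X a must hold at every position from 0 onward. It fails at position 3, so G (d → X a) is false.
Positions where d holds: 0, 3, 4.
Check X a at each: 0→ok, 3→fails, 4→ok.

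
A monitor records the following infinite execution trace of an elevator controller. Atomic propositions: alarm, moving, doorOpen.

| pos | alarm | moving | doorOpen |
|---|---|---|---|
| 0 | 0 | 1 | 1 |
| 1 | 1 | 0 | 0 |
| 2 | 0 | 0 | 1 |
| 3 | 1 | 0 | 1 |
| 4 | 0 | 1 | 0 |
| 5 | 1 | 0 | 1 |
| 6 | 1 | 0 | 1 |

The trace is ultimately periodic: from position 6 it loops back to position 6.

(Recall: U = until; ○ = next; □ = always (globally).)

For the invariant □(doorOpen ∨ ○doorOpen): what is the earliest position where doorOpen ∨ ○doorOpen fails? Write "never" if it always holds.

never

doorOpen ∨ ○doorOpen holds at every position 0..6, and those are all the positions the trace ever visits, so the invariant □(doorOpen ∨ ○doorOpen) is never violated.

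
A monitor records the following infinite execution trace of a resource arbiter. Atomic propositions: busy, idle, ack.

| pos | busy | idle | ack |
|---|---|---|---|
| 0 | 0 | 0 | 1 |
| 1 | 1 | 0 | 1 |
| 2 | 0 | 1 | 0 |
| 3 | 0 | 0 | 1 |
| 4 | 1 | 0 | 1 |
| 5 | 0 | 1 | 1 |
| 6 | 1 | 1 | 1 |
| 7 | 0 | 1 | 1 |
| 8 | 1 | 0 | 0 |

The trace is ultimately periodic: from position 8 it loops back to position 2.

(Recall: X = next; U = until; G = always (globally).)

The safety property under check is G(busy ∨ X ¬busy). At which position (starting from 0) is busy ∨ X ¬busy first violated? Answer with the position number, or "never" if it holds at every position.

At position 0 the labels are {ack} and the next position 1 has {ack, busy}, so busy ∨ X ¬busy is false there. This is the first violation.

0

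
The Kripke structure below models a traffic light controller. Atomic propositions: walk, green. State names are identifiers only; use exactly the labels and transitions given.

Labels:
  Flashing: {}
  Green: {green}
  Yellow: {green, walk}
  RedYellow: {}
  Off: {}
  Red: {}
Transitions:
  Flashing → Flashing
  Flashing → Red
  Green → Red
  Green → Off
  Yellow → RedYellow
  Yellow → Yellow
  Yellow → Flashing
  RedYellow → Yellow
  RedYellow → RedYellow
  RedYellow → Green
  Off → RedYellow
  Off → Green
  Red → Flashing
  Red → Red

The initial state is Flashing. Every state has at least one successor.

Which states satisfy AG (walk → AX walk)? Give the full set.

{Flashing, Red}

States satisfying walk → AX walk: {Flashing, Green, RedYellow, Off, Red}.
States satisfying AG (walk → AX walk): {Flashing, Red}.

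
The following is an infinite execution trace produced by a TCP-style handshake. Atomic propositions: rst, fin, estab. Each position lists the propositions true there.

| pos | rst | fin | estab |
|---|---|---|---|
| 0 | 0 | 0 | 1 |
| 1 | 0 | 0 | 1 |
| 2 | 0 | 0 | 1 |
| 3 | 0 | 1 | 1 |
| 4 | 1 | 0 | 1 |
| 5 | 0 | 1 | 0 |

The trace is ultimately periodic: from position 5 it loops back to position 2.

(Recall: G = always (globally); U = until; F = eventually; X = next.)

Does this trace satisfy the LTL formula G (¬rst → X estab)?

Yes

¬rst → X estab holds at every position 0..5, and those are all positions ever visited, so G (¬rst → X estab) holds.
Positions where ¬rst holds: 0, 1, 2, 3, 5.
Check X estab at each: 0→ok, 1→ok, 2→ok, 3→ok, 5→ok.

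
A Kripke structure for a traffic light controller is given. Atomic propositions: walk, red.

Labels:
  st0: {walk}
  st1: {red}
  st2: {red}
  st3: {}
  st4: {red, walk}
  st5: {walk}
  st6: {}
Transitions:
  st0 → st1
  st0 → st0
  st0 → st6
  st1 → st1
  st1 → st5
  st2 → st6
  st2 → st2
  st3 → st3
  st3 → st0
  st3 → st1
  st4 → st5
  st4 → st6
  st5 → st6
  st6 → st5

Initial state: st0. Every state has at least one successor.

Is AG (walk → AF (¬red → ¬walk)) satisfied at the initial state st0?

States satisfying walk → AF (¬red → ¬walk): {st1, st2, st3, st4, st5, st6}.
States satisfying AG (walk → AF (¬red → ¬walk)): {st1, st2, st4, st5, st6}.
st0 is reachable from st0 and violates walk → AF (¬red → ¬walk), so AG fails at st0.
st0 ∉ Sat(AG (walk → AF (¬red → ¬walk))).

No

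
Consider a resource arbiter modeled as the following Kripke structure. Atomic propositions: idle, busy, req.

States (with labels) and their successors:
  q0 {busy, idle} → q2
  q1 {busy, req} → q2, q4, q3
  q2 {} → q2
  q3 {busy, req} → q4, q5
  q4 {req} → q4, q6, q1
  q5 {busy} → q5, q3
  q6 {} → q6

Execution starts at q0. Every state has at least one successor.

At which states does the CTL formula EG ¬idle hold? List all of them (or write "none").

{q1, q2, q3, q4, q5, q6}

States satisfying ¬idle: {q1, q2, q3, q4, q5, q6}.
States satisfying EG ¬idle: {q1, q2, q3, q4, q5, q6}.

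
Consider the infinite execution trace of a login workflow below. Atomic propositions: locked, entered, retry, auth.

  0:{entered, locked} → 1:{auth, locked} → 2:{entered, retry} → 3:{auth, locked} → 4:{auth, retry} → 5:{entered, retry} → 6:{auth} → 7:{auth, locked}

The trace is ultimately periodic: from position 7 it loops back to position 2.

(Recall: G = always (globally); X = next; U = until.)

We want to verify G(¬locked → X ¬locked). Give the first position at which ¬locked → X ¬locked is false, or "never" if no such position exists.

Check ¬locked → X ¬locked at each position in order: 0 ✓, 1 ✓.
At position 2 the labels are {entered, retry} and the next position 3 has {auth, locked}, so ¬locked → X ¬locked is false there. This is the first violation.

2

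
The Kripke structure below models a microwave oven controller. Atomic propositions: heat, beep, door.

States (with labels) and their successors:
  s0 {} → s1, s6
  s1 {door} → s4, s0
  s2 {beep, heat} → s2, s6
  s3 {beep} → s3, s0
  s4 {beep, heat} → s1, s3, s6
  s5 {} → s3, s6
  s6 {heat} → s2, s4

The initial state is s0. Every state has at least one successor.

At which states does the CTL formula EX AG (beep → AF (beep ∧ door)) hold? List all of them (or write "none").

none

States satisfying AG (beep → AF (beep ∧ door)): ∅.
States satisfying EX AG (beep → AF (beep ∧ door)): ∅.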